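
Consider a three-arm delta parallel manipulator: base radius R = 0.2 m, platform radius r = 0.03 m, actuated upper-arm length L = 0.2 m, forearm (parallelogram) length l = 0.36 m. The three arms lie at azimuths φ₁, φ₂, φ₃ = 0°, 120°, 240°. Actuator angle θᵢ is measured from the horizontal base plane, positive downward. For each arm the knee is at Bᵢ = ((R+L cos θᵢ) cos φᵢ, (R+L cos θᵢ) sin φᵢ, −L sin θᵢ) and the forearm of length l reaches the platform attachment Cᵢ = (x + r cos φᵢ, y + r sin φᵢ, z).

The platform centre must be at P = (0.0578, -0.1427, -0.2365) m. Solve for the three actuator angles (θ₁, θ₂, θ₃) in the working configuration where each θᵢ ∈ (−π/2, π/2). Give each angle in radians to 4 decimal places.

rotate P by −φ1: (0.0578, -0.1427, -0.2365)
  A cos θ + B sin θ = C:  0.1122·cos θ + -0.2365·sin θ = 0.0018
  √(A²+B²)=0.2618;  θ1 = -1.1278+1.5640 ≈ 0.4361
arm 2 (φ=120.0°): x'=-0.1525, y'=0.0213
  A=0.3225, B=-0.2365, C=(l²−L²−A²−y'²−z²)/(2L)=-0.1770
  √(A²+B²)=0.3999;  θ2 = -0.6328+2.0292 ≈ 1.3964
arm 3 (φ=240.0°): x'=0.0947, y'=0.1214
  e−x'=0.0753;  (l²−L²−(e−x')²−y'²−z²)/2L = 0.0331
  √(A²+B²)=0.2482;  θ3 = -1.2625+1.4369 ≈ 0.1744

θ₁ = 0.4361, θ₂ = 1.3964, θ₃ = 0.1744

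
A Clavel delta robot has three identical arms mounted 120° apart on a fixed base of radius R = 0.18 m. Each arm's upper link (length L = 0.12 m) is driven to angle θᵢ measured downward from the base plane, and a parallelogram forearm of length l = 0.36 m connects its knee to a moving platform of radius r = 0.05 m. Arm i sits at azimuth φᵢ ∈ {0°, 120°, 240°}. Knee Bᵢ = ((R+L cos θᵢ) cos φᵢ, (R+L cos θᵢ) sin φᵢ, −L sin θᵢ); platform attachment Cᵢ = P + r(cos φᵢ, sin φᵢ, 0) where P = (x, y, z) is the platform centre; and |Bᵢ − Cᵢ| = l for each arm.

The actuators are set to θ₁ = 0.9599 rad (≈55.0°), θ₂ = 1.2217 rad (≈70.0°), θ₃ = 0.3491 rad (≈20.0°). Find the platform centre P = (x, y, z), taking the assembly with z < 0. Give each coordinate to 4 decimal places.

centre 1 = (0.1988·cos0.0°, 0.1988·sin0.0°, -0.0983) = (0.1988, 0.0000, -0.0983)
arm 2 at φ=120.0°: ρ2 = 0.1710;  centre 2 = (-0.0855, 0.1481, -0.1128)
centre 3 = (0.2428·cos240.0°, 0.2428·sin240.0°, -0.0410) = (-0.1214, -0.2102, -0.0410)
eliminate P² terms by subtracting sphere 1 from 2 and 3
linear system: -0.5687x+0.2963y = -0.0072−-0.0289z; -0.6404x+-0.4205y = 0.0114−0.1145z
det = 0.4289;  x = -0.0008+0.0507z,  y = -0.0259+0.1950z
quadratic in z: (1.0406)z²+(0.1662)z+(-0.0794)=0, √Δ=0.5985 → z ∈ {-0.3674, 0.2077}; z = -0.3674 (taking z<0)
x = -0.0194, y = -0.0976

(-0.0194, -0.0976, -0.3674)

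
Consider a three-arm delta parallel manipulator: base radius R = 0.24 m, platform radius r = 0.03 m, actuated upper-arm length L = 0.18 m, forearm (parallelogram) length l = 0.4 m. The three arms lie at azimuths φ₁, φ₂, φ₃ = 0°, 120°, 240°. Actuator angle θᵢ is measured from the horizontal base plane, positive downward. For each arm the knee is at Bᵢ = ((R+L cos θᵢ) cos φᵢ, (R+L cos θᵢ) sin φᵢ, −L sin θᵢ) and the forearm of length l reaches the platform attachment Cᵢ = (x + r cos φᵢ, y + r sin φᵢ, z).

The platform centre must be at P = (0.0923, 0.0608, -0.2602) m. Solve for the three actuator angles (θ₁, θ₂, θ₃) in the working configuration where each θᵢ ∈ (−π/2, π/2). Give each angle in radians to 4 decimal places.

arm 1 (φ=0.0°): x'=0.0923, y'=0.0608
  A cos θ + B sin θ = C:  0.1177·cos θ + -0.2602·sin θ = 0.1176
  γ=atan2(-0.2602,0.1177)=-1.1460;  ψ=arccos(0.4119)=1.1463;  θ1=γ+ψ≈0.0003
φ2=120.0° → target in arm frame (0.0065, -0.1103)
  e−x'=0.2035;  (l²−L²−(e−x')²−y'²−z²)/2L = 0.0175
  √(A²+B²)=0.3303;  θ2 = -0.9071+1.5177 ≈ 0.6106
φ3=240.0° → target in arm frame (-0.0988, 0.0495)
  A cos θ + B sin θ = C:  0.3088·cos θ + -0.2602·sin θ = -0.1053
  θ3 = atan2(B,A) + arccos(C/0.4038) = 1.1345

θ₁ = 0.0003, θ₂ = 0.6106, θ₃ = 1.1345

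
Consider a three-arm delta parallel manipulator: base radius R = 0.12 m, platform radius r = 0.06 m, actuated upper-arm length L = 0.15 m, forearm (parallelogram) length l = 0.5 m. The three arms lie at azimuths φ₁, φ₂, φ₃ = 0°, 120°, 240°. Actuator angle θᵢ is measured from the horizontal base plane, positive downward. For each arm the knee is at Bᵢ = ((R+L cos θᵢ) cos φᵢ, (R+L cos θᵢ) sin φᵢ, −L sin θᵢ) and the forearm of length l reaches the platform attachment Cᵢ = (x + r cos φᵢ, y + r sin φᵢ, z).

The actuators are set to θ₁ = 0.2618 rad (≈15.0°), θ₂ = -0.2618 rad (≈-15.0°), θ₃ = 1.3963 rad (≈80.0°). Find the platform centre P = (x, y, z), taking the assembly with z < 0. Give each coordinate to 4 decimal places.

(0.0978, 0.3398, -0.3896)

arm 1 at φ=0.0°: e+L cos θ1 = 0.2049;  S1 = (0.2049, 0.0000, -0.0388)
arm 2 at φ=120.0°: e+L cos θ2 = 0.2049;  S2 = (-0.1024, 0.1774, 0.0388)
S3 = (0.0860·cos240.0°, 0.0860·sin240.0°, -0.1477) = (-0.0430, -0.0745, -0.1477)
subtract pairs → two planes through P
plane₁₂: -0.6147x+0.3549y+0.1553z = 0.0000
det = 0.2676;  x = 0.0189+-0.2024z,  y = 0.0328+-0.7881z
sphere 1 gives Az²+Bz+C=0 with A=1.6621, B=0.1013, C=-0.2128;  B²−4AC=1.4253;  roots -0.3896, 0.3287;  negative root z = -0.3896
x = 0.0978, y = 0.3398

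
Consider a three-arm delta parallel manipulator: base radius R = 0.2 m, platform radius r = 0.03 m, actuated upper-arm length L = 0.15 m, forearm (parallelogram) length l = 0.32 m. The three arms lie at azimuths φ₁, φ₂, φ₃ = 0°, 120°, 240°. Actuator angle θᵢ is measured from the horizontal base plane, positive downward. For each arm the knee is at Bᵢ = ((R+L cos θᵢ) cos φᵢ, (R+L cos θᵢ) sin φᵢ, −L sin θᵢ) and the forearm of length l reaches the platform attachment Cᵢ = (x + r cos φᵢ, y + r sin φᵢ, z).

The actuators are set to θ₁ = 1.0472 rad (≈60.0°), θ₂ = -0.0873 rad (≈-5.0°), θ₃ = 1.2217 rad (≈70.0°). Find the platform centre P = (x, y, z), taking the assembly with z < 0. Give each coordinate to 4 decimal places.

φ1=0.0°: virtual centre (0.2450, 0.0000, -0.1299), radius l
φ2=120.0°: virtual centre (-0.1597, 0.2766, 0.0131), radius l
φ3=240.0°: virtual centre (-0.1107, -0.1917, -0.1410), radius l
subtract pairs → two planes through P
[-0.8094 0.5533 0.2860]·P = 0.0253;  [-0.7113 -0.3833 -0.0221]·P = -0.0081
det = 0.7038;  x = -0.0074+0.1384z,  y = 0.0348+-0.3144z
into |P−S₁|² = l²: 1.1180z² + 0.1680z + -0.0206 = 0;  Δ = 0.1203;  z = -0.2302 or 0.0799 → z<0 root = -0.2302
x = -0.0393, y = 0.1072

(-0.0393, 0.1072, -0.2302)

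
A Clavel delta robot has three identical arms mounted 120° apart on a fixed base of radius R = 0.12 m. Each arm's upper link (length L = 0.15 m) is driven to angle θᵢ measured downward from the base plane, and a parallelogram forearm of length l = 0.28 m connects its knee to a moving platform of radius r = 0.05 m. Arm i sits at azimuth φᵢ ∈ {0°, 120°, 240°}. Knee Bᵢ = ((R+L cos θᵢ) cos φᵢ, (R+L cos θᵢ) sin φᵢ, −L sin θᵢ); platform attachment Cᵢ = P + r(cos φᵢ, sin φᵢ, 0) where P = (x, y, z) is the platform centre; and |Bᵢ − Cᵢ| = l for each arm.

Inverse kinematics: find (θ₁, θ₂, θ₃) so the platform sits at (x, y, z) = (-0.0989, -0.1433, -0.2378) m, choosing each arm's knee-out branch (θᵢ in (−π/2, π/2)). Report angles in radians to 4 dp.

θ₁ = 1.2218, θ₂ = 1.1345, θ₃ = -0.2615

arm 1 (φ=0.0°): x'=-0.0989, y'=-0.1433
  A=0.1689, B=-0.2378, C=(l²−L²−A²−y'²−z²)/(2L)=-0.1657
  √(A²+B²)=0.2917;  θ1 = -0.9532+2.1750 ≈ 1.2218
arm 2 (φ=120.0°): x'=-0.0747, y'=0.1573
  A=0.1447, B=-0.2378, C=(l²−L²−A²−y'²−z²)/(2L)=-0.1544
  √(A²+B²)=0.2783;  θ2 = -1.0243+2.1588 ≈ 1.1345
φ3=240.0° → target in arm frame (0.1736, -0.0140)
  A cos θ + B sin θ = C:  -0.1036·cos θ + -0.2378·sin θ = -0.0386
  √(A²+B²)=0.2594;  θ3 = -1.9815+1.7200 ≈ -0.2615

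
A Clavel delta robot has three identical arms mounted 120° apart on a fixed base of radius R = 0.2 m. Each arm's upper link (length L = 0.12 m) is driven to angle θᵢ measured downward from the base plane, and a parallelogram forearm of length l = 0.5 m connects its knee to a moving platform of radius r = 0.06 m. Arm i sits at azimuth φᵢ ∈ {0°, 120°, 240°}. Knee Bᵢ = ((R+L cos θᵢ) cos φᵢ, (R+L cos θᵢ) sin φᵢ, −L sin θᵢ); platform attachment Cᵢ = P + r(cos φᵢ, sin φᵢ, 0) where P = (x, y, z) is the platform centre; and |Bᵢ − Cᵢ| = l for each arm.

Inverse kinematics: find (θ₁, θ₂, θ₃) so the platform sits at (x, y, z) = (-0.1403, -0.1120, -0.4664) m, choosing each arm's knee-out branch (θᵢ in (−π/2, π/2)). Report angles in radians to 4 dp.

arm 1 (φ=0.0°): x'=-0.1403, y'=-0.1120
  e−x'=0.2803;  (l²−L²−(e−x')²−y'²−z²)/2L = -0.3043
  √(A²+B²)=0.5441;  θ1 = -1.0297+2.1643 ≈ 1.1347
φ2=120.0° → target in arm frame (-0.0268, 0.1775)
  A cos θ + B sin θ = C:  0.1668·cos θ + -0.4664·sin θ = -0.1720
  √(A²+B²)=0.4953;  θ2 = -1.2273+1.9254 ≈ 0.6981
φ3=240.0° → target in arm frame (0.1671, -0.0655)
  e−x'=-0.0271;  (l²−L²−(e−x')²−y'²−z²)/2L = 0.0543
  γ=atan2(-0.4664,-0.0271)=-1.6289;  ψ=arccos(0.1163)=1.4542;  θ3=γ+ψ≈-0.1747

θ₁ = 1.1347, θ₂ = 0.6981, θ₃ = -0.1747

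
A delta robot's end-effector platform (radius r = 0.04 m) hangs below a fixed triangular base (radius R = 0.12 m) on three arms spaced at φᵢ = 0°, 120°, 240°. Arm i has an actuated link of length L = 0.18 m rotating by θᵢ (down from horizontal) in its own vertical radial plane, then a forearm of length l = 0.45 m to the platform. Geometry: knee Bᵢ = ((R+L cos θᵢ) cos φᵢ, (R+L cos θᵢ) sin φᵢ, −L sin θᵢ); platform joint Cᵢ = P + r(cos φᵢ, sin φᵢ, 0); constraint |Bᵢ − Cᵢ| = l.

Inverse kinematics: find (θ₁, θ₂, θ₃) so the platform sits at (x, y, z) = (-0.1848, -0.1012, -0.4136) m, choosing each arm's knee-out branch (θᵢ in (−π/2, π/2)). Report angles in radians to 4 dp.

rotate P by −φ1: (-0.1848, -0.1012, -0.4136)
  A=0.2648, B=-0.4136, C=(l²−L²−A²−y'²−z²)/(2L)=-0.2259
  √(A²+B²)=0.4911;  θ1 = -1.0013+2.0488 ≈ 1.0475
rotate P by −φ2: (0.0048, 0.2106, -0.4136)
  e−x'=0.0752;  (l²−L²−(e−x')²−y'²−z²)/2L = -0.1417
  γ=atan2(-0.4136,0.0752)=-1.3908;  ψ=arccos(-0.3370)=1.9145;  θ2=γ+ψ≈0.5236
φ3=240.0° → target in arm frame (0.1800, -0.1094)
  A=-0.1000, B=-0.4136, C=(l²−L²−A²−y'²−z²)/(2L)=-0.0638
  γ=atan2(-0.4136,-0.1000)=-1.8081;  ψ=arccos(-0.1498)=1.7212;  θ3=γ+ψ≈-0.0869

θ₁ = 1.0475, θ₂ = 0.5236, θ₃ = -0.0869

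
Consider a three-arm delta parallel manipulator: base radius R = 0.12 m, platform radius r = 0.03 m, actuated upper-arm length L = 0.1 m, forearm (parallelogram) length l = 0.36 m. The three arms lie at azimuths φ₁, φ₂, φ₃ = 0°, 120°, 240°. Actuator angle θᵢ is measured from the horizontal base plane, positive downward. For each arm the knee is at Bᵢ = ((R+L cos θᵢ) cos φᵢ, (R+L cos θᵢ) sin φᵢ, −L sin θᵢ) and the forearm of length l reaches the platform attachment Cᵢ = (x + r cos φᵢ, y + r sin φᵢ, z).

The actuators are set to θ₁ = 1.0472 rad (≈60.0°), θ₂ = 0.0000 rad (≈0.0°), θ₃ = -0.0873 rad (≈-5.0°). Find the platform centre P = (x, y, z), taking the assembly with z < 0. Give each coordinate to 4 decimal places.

(-0.1401, -0.0083, -0.3126)

arm 1 at φ=0.0°: (R−r)+L cos θ1 = 0.1400;  centre 1 = (0.1400, 0.0000, -0.0866)
φ2=120.0°: virtual centre (-0.0950, 0.1645, 0.0000), radius l
arm 3 at φ=240.0°: (R−r)+L cos θ3 = 0.1896;  centre 3 = (-0.0948, -0.1642, 0.0087)
eliminate P² terms by subtracting sphere 1 from 2 and 3
linear system: -0.4700x+0.3291y = 0.0090−0.1732z; -0.4696x+-0.3284y = 0.0089−0.1906z
Cramer: x(z) = -0.0191+0.3872z;  y(z) = 0.0001+0.0267z
quadratic in z: (1.1507)z²+(0.0500)z+(-0.0968)=0, √Δ=0.6693 → z ∈ {-0.3126, 0.2691}; z = -0.3126 (taking z<0)
x = -0.1401, y = -0.0083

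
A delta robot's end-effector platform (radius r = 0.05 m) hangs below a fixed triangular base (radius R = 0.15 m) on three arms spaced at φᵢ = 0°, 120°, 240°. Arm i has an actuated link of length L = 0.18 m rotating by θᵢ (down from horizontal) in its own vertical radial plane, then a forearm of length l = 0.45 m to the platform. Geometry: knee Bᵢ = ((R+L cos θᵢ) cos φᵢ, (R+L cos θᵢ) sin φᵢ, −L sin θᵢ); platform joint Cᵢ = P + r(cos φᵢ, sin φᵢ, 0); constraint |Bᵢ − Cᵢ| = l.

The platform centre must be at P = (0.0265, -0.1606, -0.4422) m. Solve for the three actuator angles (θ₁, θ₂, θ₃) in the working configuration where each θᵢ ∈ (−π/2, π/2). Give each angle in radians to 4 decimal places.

θ₁ = 0.5233, θ₂ = 1.0469, θ₃ = 0.1743

φ1=0.0° → target in arm frame (0.0265, -0.1606)
  A=0.0735, B=-0.4422, C=(l²−L²−A²−y'²−z²)/(2L)=-0.1573
  θ1 = atan2(B,A) + arccos(C/0.4483) = 0.5233
arm 2 (φ=120.0°): x'=-0.1523, y'=0.0574
  A cos θ + B sin θ = C:  0.2523·cos θ + -0.4422·sin θ = -0.2567
  √(A²+B²)=0.5091;  θ2 = -1.0523+2.0992 ≈ 1.0469
rotate P by −φ3: (0.1258, 0.1032, -0.4422)
  e−x'=-0.0258;  (l²−L²−(e−x')²−y'²−z²)/2L = -0.1021
  γ=atan2(-0.4422,-0.0258)=-1.6292;  ψ=arccos(-0.2306)=1.8035;  θ3=γ+ψ≈0.1743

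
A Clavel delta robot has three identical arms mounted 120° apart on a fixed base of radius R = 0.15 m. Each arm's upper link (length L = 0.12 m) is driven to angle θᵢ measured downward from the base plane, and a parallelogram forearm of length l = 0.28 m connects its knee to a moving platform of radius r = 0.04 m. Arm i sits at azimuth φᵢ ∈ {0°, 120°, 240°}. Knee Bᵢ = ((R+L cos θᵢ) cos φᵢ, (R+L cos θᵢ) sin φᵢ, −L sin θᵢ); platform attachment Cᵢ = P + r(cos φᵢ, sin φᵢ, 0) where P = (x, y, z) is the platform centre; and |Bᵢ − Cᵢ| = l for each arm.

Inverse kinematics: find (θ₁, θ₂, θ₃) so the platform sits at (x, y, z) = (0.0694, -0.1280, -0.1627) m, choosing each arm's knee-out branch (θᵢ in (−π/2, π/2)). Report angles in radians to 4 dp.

φ1=0.0° → target in arm frame (0.0694, -0.1280)
  A=0.0406, B=-0.1627, C=(l²−L²−A²−y'²−z²)/(2L)=0.0812
  θ1 = atan2(B,A) + arccos(C/0.1677) = -0.2612
arm 2 (φ=120.0°): x'=-0.1456, y'=0.0039
  A=0.2556, B=-0.1627, C=(l²−L²−A²−y'²−z²)/(2L)=-0.1158
  θ2 = atan2(B,A) + arccos(C/0.3029) = 1.3961
arm 3 (φ=240.0°): x'=0.0762, y'=0.1241
  A=0.0338, B=-0.1627, C=(l²−L²−A²−y'²−z²)/(2L)=0.0874
  γ=atan2(-0.1627,0.0338)=-1.3657;  ψ=arccos(0.5261)=1.0168;  θ3=γ+ψ≈-0.3488

θ₁ = -0.2612, θ₂ = 1.3961, θ₃ = -0.3488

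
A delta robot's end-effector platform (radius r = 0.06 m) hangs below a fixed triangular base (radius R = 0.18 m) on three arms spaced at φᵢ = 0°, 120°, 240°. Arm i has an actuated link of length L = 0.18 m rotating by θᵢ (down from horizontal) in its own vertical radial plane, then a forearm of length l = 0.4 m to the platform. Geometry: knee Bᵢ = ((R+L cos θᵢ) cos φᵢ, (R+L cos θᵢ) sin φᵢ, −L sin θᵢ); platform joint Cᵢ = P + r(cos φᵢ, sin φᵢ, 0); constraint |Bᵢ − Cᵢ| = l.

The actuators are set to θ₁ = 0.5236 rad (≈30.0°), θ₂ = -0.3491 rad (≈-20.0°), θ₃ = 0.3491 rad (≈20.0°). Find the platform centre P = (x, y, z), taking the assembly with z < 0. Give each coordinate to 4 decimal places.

centre 1 = (0.2759·cos0.0°, 0.2759·sin0.0°, -0.0900) = (0.2759, 0.0000, -0.0900)
arm 2 at φ=120.0°: ρ2 = 0.2891;  centre 2 = (-0.1446, 0.2504, 0.0616)
centre 3 = (0.2891·cos240.0°, 0.2891·sin240.0°, -0.0616) = (-0.1446, -0.2504, -0.0616)
|centre ₂|²−|centre ₁|² = 0.0032;  |centre ₃|²−|centre ₁|² = 0.0032
plane₁₂: -0.8409x+0.5008y+0.3031z = 0.0032
det = 0.8423;  x = -0.0038+0.2141z,  y = 0.0000+-0.2459z
into |P−centre ₁|² = l²: 1.1063z² + 0.0603z + -0.0737 = 0;  Δ = 0.3297;  z = -0.2868 or 0.2323 → z<0 root = -0.2868
x = -0.0652, y = 0.0705

(-0.0652, 0.0705, -0.2868)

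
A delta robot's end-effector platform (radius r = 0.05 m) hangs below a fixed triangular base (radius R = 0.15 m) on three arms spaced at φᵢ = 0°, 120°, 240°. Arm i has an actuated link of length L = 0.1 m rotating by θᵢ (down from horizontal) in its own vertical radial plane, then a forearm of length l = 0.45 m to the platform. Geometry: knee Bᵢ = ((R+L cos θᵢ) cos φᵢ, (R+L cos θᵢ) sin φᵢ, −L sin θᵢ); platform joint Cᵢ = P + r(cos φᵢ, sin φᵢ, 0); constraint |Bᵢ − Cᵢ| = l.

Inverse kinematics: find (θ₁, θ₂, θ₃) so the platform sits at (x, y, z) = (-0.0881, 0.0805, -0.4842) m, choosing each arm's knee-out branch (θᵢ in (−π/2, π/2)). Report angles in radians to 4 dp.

θ₁ = 1.3091, θ₂ = 0.4365, θ₃ = 1.0476

φ1=0.0° → target in arm frame (-0.0881, 0.0805)
  A=0.1881, B=-0.4842, C=(l²−L²−A²−y'²−z²)/(2L)=-0.4191
  γ=atan2(-0.4842,0.1881)=-1.2003;  ψ=arccos(-0.8067)=2.5094;  θ1=γ+ψ≈1.3091
φ2=120.0° → target in arm frame (0.1138, 0.0360)
  A cos θ + B sin θ = C:  -0.0138·cos θ + -0.4842·sin θ = -0.2172
  γ=atan2(-0.4842,-0.0138)=-1.5992;  ψ=arccos(-0.4484)=2.0357;  θ2=γ+ψ≈0.4365
φ3=240.0° → target in arm frame (-0.0257, -0.1165)
  e−x'=0.1257;  (l²−L²−(e−x')²−y'²−z²)/2L = -0.3566
  √(A²+B²)=0.5002;  θ3 = -1.3169+2.3644 ≈ 1.0476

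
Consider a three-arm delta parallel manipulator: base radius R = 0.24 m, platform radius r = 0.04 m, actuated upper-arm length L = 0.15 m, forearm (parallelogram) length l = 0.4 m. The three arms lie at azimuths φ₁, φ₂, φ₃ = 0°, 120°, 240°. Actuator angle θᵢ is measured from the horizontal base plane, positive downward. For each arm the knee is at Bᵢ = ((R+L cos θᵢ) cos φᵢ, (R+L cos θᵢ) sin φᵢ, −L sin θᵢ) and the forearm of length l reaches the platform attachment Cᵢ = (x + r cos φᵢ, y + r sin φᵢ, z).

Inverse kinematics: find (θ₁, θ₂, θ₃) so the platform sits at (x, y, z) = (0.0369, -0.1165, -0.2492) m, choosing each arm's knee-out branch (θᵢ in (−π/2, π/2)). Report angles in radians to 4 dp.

rotate P by −φ1: (0.0369, -0.1165, -0.2492)
  A=0.1631, B=-0.2492, C=(l²−L²−A²−y'²−z²)/(2L)=0.1174
  θ1 = atan2(B,A) + arccos(C/0.2978) = 0.1743
φ2=120.0° → target in arm frame (-0.1193, 0.0263)
  A=0.3193, B=-0.2492, C=(l²−L²−A²−y'²−z²)/(2L)=-0.0909
  γ=atan2(-0.2492,0.3193)=-0.6626;  ψ=arccos(-0.2244)=1.7971;  θ2=γ+ψ≈1.1345
arm 3 (φ=240.0°): x'=0.0824, y'=0.0902
  A=0.1176, B=-0.2492, C=(l²−L²−A²−y'²−z²)/(2L)=0.1781
  γ=atan2(-0.2492,0.1176)=-1.1300;  ψ=arccos(0.6465)=0.8678;  θ3=γ+ψ≈-0.2622

θ₁ = 0.1743, θ₂ = 1.1345, θ₃ = -0.2622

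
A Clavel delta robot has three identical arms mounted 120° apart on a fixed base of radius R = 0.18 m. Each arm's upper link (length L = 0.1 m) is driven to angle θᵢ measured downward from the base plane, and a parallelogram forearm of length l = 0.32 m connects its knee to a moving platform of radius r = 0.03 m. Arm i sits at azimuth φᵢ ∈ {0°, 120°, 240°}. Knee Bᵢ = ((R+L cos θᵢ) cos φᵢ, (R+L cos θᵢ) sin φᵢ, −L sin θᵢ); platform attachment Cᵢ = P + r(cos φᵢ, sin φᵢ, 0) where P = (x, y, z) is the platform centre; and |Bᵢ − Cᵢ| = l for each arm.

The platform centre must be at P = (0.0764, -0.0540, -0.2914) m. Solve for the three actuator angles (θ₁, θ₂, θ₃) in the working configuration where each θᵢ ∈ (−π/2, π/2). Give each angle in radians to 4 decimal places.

rotate P by −φ1: (0.0764, -0.0540, -0.2914)
  e−x'=0.0736;  (l²−L²−(e−x')²−y'²−z²)/2L = -0.0042
  θ1 = atan2(B,A) + arccos(C/0.3006) = 0.2615
φ2=120.0° → target in arm frame (-0.0850, -0.0392)
  A=0.2350, B=-0.2914, C=(l²−L²−A²−y'²−z²)/(2L)=-0.2463
  γ=atan2(-0.2914,0.2350)=-0.8922;  ψ=arccos(-0.6579)=2.2889;  θ2=γ+ψ≈1.3967
φ3=240.0° → target in arm frame (0.0086, 0.0932)
  A cos θ + B sin θ = C:  0.1414·cos θ + -0.2914·sin θ = -0.1060
  √(A²+B²)=0.3239;  θ3 = -1.1189+1.9041 ≈ 0.7852

θ₁ = 0.2615, θ₂ = 1.3967, θ₃ = 0.7852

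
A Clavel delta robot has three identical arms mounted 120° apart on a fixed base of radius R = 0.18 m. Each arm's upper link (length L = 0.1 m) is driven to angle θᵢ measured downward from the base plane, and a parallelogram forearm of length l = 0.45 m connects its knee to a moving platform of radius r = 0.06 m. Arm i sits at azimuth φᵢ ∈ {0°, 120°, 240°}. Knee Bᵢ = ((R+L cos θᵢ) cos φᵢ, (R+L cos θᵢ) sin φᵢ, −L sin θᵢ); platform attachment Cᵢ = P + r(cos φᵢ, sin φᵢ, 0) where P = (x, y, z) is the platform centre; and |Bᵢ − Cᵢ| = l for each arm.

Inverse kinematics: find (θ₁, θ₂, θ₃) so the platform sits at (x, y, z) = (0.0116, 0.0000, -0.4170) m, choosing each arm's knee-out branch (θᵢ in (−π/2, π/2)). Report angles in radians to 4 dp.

θ₁ = 0.1746, θ₂ = 0.2622, θ₃ = 0.2622

rotate P by −φ1: (0.0116, 0.0000, -0.4170)
  A cos θ + B sin θ = C:  0.1084·cos θ + -0.4170·sin θ = 0.0343
  γ=atan2(-0.4170,0.1084)=-1.3165;  ψ=arccos(0.0796)=1.4911;  θ1=γ+ψ≈0.1746
arm 2 (φ=120.0°): x'=-0.0058, y'=-0.0100
  A=0.1258, B=-0.4170, C=(l²−L²−A²−y'²−z²)/(2L)=0.0134
  γ=atan2(-0.4170,0.1258)=-1.2778;  ψ=arccos(0.0308)=1.5400;  θ2=γ+ψ≈0.2622
rotate P by −φ3: (-0.0058, 0.0100, -0.4170)
  A=0.1258, B=-0.4170, C=(l²−L²−A²−y'²−z²)/(2L)=0.0134
  γ=atan2(-0.4170,0.1258)=-1.2778;  ψ=arccos(0.0308)=1.5400;  θ3=γ+ψ≈0.2622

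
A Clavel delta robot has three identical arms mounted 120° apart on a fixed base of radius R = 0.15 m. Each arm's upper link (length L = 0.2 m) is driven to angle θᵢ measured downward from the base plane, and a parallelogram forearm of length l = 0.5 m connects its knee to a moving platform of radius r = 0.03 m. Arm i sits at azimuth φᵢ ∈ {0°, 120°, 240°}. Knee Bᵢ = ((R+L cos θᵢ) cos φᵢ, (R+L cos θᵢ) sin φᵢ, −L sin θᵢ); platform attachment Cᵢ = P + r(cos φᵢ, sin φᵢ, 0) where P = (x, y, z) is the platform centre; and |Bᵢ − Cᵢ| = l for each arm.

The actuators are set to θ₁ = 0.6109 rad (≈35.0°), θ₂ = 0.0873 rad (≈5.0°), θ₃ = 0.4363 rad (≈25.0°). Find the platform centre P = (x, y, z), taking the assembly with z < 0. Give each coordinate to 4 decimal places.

(-0.0729, 0.0602, -0.4598)

arm 1 at φ=0.0°: ρ1 = 0.2838;  centre 1 = (0.2838, 0.0000, -0.1147)
arm 2 at φ=120.0°: ρ2 = 0.3192;  centre 2 = (-0.1596, 0.2765, -0.0174)
φ3=240.0°: virtual centre (-0.1506, -0.2609, -0.0845), radius l
|centre ₂|²−|centre ₁|² = 0.0085;  |centre ₃|²−|centre ₁|² = 0.0042
plane₁₂: -0.8869x+0.5529y+0.1946z = 0.0085
Cramer: x(z) = -0.0072+0.1430z;  y(z) = 0.0039-0.1224z
sphere 1 gives Az²+Bz+C=0 with A=1.0355, B=0.1452, C=-0.1522;  B²−4AC=0.6513;  roots -0.4598, 0.3196;  negative root z = -0.4598
x = -0.0729, y = 0.0602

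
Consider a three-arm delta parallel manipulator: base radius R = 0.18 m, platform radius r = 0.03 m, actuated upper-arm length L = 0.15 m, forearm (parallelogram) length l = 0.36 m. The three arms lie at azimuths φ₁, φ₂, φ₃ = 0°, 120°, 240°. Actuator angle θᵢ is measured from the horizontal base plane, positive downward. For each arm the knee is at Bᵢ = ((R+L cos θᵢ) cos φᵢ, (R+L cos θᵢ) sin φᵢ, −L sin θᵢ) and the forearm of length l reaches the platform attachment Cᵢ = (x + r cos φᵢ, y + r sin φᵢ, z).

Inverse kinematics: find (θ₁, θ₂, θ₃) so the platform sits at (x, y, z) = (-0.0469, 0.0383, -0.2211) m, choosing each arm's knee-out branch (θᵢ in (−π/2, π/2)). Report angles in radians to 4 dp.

arm 1 (φ=0.0°): x'=-0.0469, y'=0.0383
  e−x'=0.1969;  (l²−L²−(e−x')²−y'²−z²)/2L = 0.0599
  γ=atan2(-0.2211,0.1969)=-0.8432;  ψ=arccos(0.2024)=1.3670;  θ1=γ+ψ≈0.5237
rotate P by −φ2: (0.0566, 0.0215, -0.2211)
  A cos θ + B sin θ = C:  0.0934·cos θ + -0.2211·sin θ = 0.1634
  γ=atan2(-0.2211,0.0934)=-1.1712;  ψ=arccos(0.6810)=0.8217;  θ2=γ+ψ≈-0.3495
arm 3 (φ=240.0°): x'=-0.0097, y'=-0.0598
  e−x'=0.1597;  (l²−L²−(e−x')²−y'²−z²)/2L = 0.0971
  γ=atan2(-0.2211,0.1597)=-0.9452;  ψ=arccos(0.3560)=1.2068;  θ3=γ+ψ≈0.2616

θ₁ = 0.5237, θ₂ = -0.3495, θ₃ = 0.2616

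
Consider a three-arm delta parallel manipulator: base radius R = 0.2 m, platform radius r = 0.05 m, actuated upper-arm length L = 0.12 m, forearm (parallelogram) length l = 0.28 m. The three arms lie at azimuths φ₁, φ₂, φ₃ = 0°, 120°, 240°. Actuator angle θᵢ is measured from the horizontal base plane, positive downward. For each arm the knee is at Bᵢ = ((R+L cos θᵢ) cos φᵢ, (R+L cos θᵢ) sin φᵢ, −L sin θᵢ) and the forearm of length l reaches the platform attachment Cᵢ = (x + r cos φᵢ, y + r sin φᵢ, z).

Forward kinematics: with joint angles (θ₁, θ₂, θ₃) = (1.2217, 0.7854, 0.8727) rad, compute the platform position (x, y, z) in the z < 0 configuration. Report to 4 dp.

arm 1 at φ=0.0°: (R−r)+L cos θ1 = 0.1910;  centre 1 = (0.1910, 0.0000, -0.1128)
arm 2 at φ=120.0°: (R−r)+L cos θ2 = 0.2349;  centre 2 = (-0.1174, 0.2034, -0.0849)
φ3=240.0°: virtual centre (-0.1136, -0.1967, -0.0919), radius l
eliminate P² terms by subtracting sphere 1 from 2 and 3
[-0.6169 0.4068 0.0558]·P = 0.0131;  [-0.6092 -0.3934 0.0417]·P = 0.0108
det = 0.4905;  x = -0.0195+0.0793z,  y = 0.0027+-0.0169z
quadratic in z: (1.0066)z²+(0.1920)z+(-0.0213)=0, √Δ=0.3504 → z ∈ {-0.2695, 0.0787}; z = -0.2695 (taking z<0)
x = -0.0409, y = 0.0073

(-0.0409, 0.0073, -0.2695)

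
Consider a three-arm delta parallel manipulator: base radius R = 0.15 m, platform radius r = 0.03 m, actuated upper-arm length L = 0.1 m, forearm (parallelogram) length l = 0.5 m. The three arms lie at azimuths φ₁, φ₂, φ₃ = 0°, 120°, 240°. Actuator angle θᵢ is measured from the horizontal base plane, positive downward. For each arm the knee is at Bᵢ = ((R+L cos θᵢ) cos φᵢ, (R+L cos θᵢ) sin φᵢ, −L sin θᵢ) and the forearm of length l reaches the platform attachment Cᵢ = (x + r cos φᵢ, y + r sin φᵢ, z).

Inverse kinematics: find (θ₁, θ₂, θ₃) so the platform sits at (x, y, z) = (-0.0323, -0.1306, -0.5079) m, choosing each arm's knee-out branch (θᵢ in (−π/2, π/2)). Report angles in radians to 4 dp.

φ1=0.0° → target in arm frame (-0.0323, -0.1306)
  A=0.1523, B=-0.5079, C=(l²−L²−A²−y'²−z²)/(2L)=-0.2911
  γ=atan2(-0.5079,0.1523)=-1.2795;  ψ=arccos(-0.5489)=2.1519;  θ1=γ+ψ≈0.8724
φ2=120.0° → target in arm frame (-0.0970, 0.0933)
  A cos θ + B sin θ = C:  0.2170·cos θ + -0.5079·sin θ = -0.3687
  θ2 = atan2(B,A) + arccos(C/0.5523) = 1.1345
φ3=240.0° → target in arm frame (0.1293, 0.0373)
  A=-0.0093, B=-0.5079, C=(l²−L²−A²−y'²−z²)/(2L)=-0.0972
  γ=atan2(-0.5079,-0.0093)=-1.5890;  ψ=arccos(-0.1914)=1.7633;  θ3=γ+ψ≈0.1743

θ₁ = 0.8724, θ₂ = 1.1345, θ₃ = 0.1743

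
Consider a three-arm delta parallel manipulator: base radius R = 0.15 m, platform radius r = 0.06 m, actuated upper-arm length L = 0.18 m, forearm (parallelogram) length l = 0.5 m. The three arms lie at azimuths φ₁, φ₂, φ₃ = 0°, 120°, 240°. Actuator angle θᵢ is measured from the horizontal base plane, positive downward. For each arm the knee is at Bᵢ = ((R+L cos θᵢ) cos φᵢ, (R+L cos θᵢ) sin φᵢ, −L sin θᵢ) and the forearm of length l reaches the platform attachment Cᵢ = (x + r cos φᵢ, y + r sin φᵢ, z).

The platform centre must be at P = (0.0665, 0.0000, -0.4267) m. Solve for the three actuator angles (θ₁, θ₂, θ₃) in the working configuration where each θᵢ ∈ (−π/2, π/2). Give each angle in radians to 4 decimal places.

arm 1 (φ=0.0°): x'=0.0665, y'=0.0000
  e−x'=0.0235;  (l²−L²−(e−x')²−y'²−z²)/2L = 0.0972
  γ=atan2(-0.4267,0.0235)=-1.5158;  ψ=arccos(0.2273)=1.3415;  θ1=γ+ψ≈-0.1743
rotate P by −φ2: (-0.0332, -0.0576, -0.4267)
  A=0.1232, B=-0.4267, C=(l²−L²−A²−y'²−z²)/(2L)=0.0473
  γ=atan2(-0.4267,0.1232)=-1.2896;  ψ=arccos(0.1064)=1.4641;  θ2=γ+ψ≈0.1745
arm 3 (φ=240.0°): x'=-0.0333, y'=0.0576
  A cos θ + B sin θ = C:  0.1233·cos θ + -0.4267·sin θ = 0.0473
  √(A²+B²)=0.4441;  θ3 = -1.2896+1.4641 ≈ 0.1745

θ₁ = -0.1743, θ₂ = 0.1745, θ₃ = 0.1745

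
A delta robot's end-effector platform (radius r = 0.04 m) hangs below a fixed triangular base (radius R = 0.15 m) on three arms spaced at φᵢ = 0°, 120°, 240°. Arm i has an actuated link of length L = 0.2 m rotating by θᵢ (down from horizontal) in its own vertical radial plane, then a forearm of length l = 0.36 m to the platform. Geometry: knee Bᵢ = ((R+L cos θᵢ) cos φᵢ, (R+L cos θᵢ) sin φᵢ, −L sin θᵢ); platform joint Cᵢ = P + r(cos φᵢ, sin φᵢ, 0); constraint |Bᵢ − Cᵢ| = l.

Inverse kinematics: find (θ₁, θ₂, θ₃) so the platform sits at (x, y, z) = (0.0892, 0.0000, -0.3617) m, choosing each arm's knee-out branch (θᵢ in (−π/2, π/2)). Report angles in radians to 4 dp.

rotate P by −φ1: (0.0892, 0.0000, -0.3617)
  A=0.0208, B=-0.3617, C=(l²−L²−A²−y'²−z²)/(2L)=-0.1041
  θ1 = atan2(B,A) + arccos(C/0.3623) = 0.3490
rotate P by −φ2: (-0.0446, -0.0772, -0.3617)
  A cos θ + B sin θ = C:  0.1546·cos θ + -0.3617·sin θ = -0.1777
  γ=atan2(-0.3617,0.1546)=-1.1669;  ψ=arccos(-0.4519)=2.0396;  θ2=γ+ψ≈0.8728
arm 3 (φ=240.0°): x'=-0.0446, y'=0.0772
  e−x'=0.1546;  (l²−L²−(e−x')²−y'²−z²)/2L = -0.1777
  γ=atan2(-0.3617,0.1546)=-1.1669;  ψ=arccos(-0.4519)=2.0396;  θ3=γ+ψ≈0.8728

θ₁ = 0.3490, θ₂ = 0.8728, θ₃ = 0.8728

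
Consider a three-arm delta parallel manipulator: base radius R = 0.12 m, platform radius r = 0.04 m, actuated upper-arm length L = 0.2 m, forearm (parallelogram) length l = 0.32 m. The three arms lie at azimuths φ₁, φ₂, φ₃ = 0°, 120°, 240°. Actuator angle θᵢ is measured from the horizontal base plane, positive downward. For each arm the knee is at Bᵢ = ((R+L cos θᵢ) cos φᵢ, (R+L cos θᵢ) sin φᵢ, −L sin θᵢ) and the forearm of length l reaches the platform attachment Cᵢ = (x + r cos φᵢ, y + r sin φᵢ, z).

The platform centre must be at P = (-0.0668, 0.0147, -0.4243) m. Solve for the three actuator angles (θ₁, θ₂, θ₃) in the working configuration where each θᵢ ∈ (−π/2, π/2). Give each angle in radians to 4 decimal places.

rotate P by −φ1: (-0.0668, 0.0147, -0.4243)
  A cos θ + B sin θ = C:  0.1468·cos θ + -0.4243·sin θ = -0.3485
  √(A²+B²)=0.4490;  θ1 = -1.2377+2.4594 ≈ 1.2217
φ2=120.0° → target in arm frame (0.0461, 0.0505)
  A=0.0339, B=-0.4243, C=(l²−L²−A²−y'²−z²)/(2L)=-0.3033
  θ2 = atan2(B,A) + arccos(C/0.4256) = 0.8729
φ3=240.0° → target in arm frame (0.0207, -0.0652)
  e−x'=0.0593;  (l²−L²−(e−x')²−y'²−z²)/2L = -0.3135
  √(A²+B²)=0.4284;  θ3 = -1.4319+2.3917 ≈ 0.9598

θ₁ = 1.2217, θ₂ = 0.8729, θ₃ = 0.9598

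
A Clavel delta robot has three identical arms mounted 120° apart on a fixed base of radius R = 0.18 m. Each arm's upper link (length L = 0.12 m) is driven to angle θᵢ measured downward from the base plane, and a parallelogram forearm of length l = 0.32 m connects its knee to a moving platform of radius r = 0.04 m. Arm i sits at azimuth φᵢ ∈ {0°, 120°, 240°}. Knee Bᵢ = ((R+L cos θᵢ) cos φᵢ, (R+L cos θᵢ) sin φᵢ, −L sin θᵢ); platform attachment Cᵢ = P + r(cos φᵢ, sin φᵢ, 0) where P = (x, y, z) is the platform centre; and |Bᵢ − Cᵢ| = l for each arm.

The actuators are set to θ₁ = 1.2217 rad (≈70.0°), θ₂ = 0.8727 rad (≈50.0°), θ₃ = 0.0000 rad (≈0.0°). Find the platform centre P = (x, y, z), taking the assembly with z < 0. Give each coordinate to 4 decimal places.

(-0.0840, -0.0718, -0.2771)

arm 1 at φ=0.0°: ρ1 = 0.1810;  S1 = (0.1810, 0.0000, -0.1128)
arm 2 at φ=120.0°: ρ2 = 0.2171;  S2 = (-0.1086, 0.1880, -0.0919)
S3 = (0.2600·cos240.0°, 0.2600·sin240.0°, 0.0000) = (-0.1300, -0.2252, 0.0000)
eliminate P² terms by subtracting sphere 1 from 2 and 3
plane₁₂: -0.5792x+0.3761y+0.0417z = 0.0101
det = 0.4948;  x = -0.0260+0.2093z,  y = -0.0132+0.2116z
sphere 1 gives Az²+Bz+C=0 with A=1.0886, B=0.1333, C=-0.0466;  B²−4AC=0.2209;  roots -0.2771, 0.1546;  negative root z = -0.2771
x = -0.0840, y = -0.0718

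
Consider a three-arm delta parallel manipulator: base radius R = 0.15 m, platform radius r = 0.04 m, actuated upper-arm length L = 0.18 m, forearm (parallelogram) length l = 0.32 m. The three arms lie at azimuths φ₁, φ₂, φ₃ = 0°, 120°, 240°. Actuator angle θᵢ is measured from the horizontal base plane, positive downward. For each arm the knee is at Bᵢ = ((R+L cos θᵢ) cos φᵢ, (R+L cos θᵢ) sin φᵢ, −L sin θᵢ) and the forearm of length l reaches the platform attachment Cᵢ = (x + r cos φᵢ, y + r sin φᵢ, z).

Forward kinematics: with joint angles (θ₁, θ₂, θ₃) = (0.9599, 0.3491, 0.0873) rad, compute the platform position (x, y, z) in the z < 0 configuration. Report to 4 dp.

(-0.0937, -0.0232, -0.2350)

centre 1 = (0.2132·cos0.0°, 0.2132·sin0.0°, -0.1474) = (0.2132, 0.0000, -0.1474)
centre 2 = (0.2791·cos120.0°, 0.2791·sin120.0°, -0.0616) = (-0.1396, 0.2417, -0.0616)
centre 3 = (0.2893·cos240.0°, 0.2893·sin240.0°, -0.0157) = (-0.1447, -0.2506, -0.0157)
subtract pairs → two planes through P
plane₁₂: -0.7056x+0.4835y+0.1717z = 0.0145
det = 0.6997;  x = -0.0219+0.3051z,  y = -0.0020+0.0900z
into |P−centre ₁|² = l²: 1.1012z² + 0.1510z + -0.0253 = 0;  Δ = 0.1344;  z = -0.2350 or 0.0979 → z<0 root = -0.2350
x = -0.0937, y = -0.0232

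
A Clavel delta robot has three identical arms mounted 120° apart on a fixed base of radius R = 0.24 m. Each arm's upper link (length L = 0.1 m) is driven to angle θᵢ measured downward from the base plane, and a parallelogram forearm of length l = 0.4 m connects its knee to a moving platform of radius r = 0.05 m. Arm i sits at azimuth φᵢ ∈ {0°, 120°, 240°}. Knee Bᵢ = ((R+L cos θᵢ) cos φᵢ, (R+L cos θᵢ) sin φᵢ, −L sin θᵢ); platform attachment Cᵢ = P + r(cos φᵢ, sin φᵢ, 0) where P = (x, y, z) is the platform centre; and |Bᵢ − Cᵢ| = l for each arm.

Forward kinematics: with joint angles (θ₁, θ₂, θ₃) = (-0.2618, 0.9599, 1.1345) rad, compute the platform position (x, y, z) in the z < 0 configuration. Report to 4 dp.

(0.1145, 0.0160, -0.3349)

S1 = (0.2866·cos0.0°, 0.2866·sin0.0°, 0.0259) = (0.2866, 0.0000, 0.0259)
arm 2 at φ=120.0°: (R−r)+L cos θ2 = 0.2474;  S2 = (-0.1237, 0.2142, -0.0819)
S3 = (0.2323·cos240.0°, 0.2323·sin240.0°, -0.0906) = (-0.1161, -0.2011, -0.0906)
|S₂|²−|S₁|² = -0.0149;  |S₃|²−|S₁|² = -0.0206
plane₁₂: -0.8205x+0.4284y+-0.2156z = -0.0149
Cramer: x(z) = 0.0220-0.2763z;  y(z) = 0.0073-0.0260z
sphere 1 gives Az²+Bz+C=0 with A=1.0770, B=0.0941, C=-0.0893;  B²−4AC=0.3934;  roots -0.3349, 0.2475;  negative root z = -0.3349
x = 0.1145, y = 0.0160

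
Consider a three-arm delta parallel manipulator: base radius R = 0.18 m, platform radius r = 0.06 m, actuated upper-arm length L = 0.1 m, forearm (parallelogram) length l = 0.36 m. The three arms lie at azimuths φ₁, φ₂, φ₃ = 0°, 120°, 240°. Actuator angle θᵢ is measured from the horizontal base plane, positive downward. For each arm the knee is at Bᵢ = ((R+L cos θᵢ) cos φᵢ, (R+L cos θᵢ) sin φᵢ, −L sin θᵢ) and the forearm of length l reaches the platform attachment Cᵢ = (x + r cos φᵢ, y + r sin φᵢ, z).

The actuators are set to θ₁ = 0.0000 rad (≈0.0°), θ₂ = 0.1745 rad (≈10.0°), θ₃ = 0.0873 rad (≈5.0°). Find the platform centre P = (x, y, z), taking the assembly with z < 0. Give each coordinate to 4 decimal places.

arm 1 at φ=0.0°: (R−r)+L cos θ1 = 0.2200;  O1 = (0.2200, 0.0000, 0.0000)
φ2=120.0°: virtual centre (-0.1092, 0.1892, -0.0174), radius l
φ3=240.0°: virtual centre (-0.1098, -0.1902, -0.0087), radius l
eliminate P² terms by subtracting sphere 1 from 2 and 3
[-0.6585 0.3784 -0.0347]·P = -0.0004;  [-0.6596 -0.3804 -0.0174]·P = -0.0001
det = 0.5001;  x = 0.0003+-0.0396z,  y = -0.0004+0.0228z
quadratic in z: (1.0021)z²+(0.0174)z+(-0.0814)=0, √Δ=0.5713 → z ∈ {-0.2937, 0.2764}; z = -0.2937 (taking z<0)
x = 0.0120, y = -0.0071

(0.0120, -0.0071, -0.2937)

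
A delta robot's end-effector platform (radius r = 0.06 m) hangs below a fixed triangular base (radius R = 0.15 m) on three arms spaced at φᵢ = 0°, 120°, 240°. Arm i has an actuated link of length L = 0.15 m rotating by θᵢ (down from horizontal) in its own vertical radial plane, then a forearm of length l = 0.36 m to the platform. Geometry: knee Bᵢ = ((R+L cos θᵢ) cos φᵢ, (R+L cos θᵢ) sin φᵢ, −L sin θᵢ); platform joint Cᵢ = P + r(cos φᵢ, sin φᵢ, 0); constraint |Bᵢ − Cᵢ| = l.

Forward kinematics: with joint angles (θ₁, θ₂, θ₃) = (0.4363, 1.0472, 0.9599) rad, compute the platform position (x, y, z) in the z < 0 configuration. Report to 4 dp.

arm 1 at φ=0.0°: (R−r)+L cos θ1 = 0.2259;  O1 = (0.2259, 0.0000, -0.0634)
φ2=120.0°: virtual centre (-0.0825, 0.1429, -0.1299), radius l
O3 = (0.1760·cos240.0°, 0.1760·sin240.0°, -0.1229) = (-0.0880, -0.1525, -0.1229)
eliminate P² terms by subtracting sphere 1 from 2 and 3
linear system: -0.6169x+0.2858y = -0.0110−-0.1330z; -0.6279x+-0.3049y = -0.0090−-0.1190z
det = 0.3676;  x = 0.0161+-0.2029z,  y = -0.0037+0.0276z
sphere 1 gives Az²+Bz+C=0 with A=1.0419, B=0.2117, C=-0.0815;  B²−4AC=0.3846;  roots -0.3992, 0.1960;  negative root z = -0.3992
x = 0.0971, y = -0.0147

(0.0971, -0.0147, -0.3992)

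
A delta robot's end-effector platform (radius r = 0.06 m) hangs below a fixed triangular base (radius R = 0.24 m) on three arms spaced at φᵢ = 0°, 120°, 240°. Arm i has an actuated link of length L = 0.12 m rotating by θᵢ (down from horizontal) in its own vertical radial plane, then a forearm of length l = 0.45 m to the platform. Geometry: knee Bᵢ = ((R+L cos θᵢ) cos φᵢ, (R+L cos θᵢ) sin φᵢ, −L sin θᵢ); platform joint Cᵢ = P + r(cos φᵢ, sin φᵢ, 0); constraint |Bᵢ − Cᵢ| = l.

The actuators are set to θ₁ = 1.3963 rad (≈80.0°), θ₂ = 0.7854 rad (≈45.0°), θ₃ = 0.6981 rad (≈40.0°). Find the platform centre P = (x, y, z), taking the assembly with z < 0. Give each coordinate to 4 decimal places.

φ1=0.0°: virtual centre (0.2008, 0.0000, -0.1182), radius l
O2 = (0.2649·cos120.0°, 0.2649·sin120.0°, -0.0849) = (-0.1324, 0.2294, -0.0849)
arm 3 at φ=240.0°: ρ3 = 0.2719;  O3 = (-0.1360, -0.2355, -0.0771)
eliminate P² terms by subtracting sphere 1 from 2 and 3
plane₁₂: -0.6665x+0.4587y+0.0666z = 0.0230
det = 0.6229;  x = -0.0363+0.1108z,  y = -0.0025+0.0158z
into |P−O₁|² = l²: 1.0125z² + 0.1837z + -0.1323 = 0;  Δ = 0.5696;  z = -0.4634 or 0.2820 → z<0 root = -0.4634
x = -0.0876, y = -0.0098

(-0.0876, -0.0098, -0.4634)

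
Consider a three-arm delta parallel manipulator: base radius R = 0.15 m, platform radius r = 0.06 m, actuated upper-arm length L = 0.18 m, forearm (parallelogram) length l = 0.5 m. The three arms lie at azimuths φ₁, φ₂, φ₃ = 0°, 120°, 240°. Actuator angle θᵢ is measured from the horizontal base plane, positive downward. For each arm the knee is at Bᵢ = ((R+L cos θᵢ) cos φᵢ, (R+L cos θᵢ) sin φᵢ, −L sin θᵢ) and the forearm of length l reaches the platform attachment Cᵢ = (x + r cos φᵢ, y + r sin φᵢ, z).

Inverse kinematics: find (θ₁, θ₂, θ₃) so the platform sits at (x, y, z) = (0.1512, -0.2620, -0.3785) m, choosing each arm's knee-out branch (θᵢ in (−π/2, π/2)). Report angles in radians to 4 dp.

arm 1 (φ=0.0°): x'=0.1512, y'=-0.2620
  e−x'=-0.0612;  (l²−L²−(e−x')²−y'²−z²)/2L = 0.0054
  γ=atan2(-0.3785,-0.0612)=-1.7311;  ψ=arccos(0.0141)=1.5567;  θ1=γ+ψ≈-0.1744
arm 2 (φ=120.0°): x'=-0.3025, y'=0.0001
  A=0.3925, B=-0.3785, C=(l²−L²−A²−y'²−z²)/(2L)=-0.2214
  √(A²+B²)=0.5453;  θ2 = -0.7672+1.9890 ≈ 1.2217
rotate P by −φ3: (0.1513, 0.2619, -0.3785)
  A=-0.0613, B=-0.3785, C=(l²−L²−A²−y'²−z²)/(2L)=0.0055
  γ=atan2(-0.3785,-0.0613)=-1.7314;  ψ=arccos(0.0142)=1.5566;  θ3=γ+ψ≈-0.1748

θ₁ = -0.1744, θ₂ = 1.2217, θ₃ = -0.1748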